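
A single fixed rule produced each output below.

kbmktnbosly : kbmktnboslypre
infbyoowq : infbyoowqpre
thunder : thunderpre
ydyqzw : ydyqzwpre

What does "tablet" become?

tabletpre

In each case the input is transformed by: append "pre".
For "tablet" the result is "tabletpre".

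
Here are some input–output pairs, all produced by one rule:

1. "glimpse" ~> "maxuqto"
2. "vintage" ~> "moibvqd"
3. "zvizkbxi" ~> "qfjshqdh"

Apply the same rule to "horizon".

Looking at the pairs, the operation is to reverse the string, then shift every letter 8 places forward in the alphabet (wrapping around).
Applying both steps to "horizon": "noziroh", then "vwhqzwp".

vwhqzwp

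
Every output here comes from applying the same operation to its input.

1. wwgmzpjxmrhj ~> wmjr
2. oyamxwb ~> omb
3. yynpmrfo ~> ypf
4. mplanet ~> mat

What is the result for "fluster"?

The rule is to keep one character in every 3, starting at position 1 (positions 1st, 4th, 7th, ...).
For "fluster" the result is "fsr".

fsr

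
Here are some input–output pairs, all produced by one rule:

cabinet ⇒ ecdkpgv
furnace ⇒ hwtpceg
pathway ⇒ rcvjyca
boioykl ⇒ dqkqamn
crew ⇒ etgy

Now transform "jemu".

lgow

The transformation: shift every letter 2 places forward in the alphabet (wrapping around).
Doing the same to "jemu": "lgow".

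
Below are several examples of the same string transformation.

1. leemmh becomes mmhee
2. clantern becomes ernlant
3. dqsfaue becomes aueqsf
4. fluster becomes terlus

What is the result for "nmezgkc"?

gkcmez

What's happening: delete the first character, then move the last 3 characters to the front (rotate right by 3).
"nmezgkc" → "mezgkc" → "gkcmez".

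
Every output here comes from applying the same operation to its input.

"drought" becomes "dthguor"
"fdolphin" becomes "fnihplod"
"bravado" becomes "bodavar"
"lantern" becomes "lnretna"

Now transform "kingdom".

The pattern: move the first character to the end, then reverse the string.
Starting from "kingdom": after the first operation, "ingdomk"; after the second, "kmodgni".
(Check on "fdolphin": → "dolphinf" → "fnihplod" ✓)

kmodgni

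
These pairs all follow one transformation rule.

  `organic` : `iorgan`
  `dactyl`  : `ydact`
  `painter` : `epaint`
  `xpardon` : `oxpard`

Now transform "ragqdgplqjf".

What's happening: delete the last character, then move the last character to the front.
For "ragqdgplqjf", step one produces "ragqdgplqj"; step two turns that into "jragqdgplq".

jragqdgplq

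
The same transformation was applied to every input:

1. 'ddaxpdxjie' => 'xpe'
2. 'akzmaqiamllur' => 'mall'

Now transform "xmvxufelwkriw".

xukr

The transformation: swap each adjacent pair of characters (1↔2, 3↔4, ...), then keep one character in every 3, starting at position 3 (positions 3rd, 6th, 9th, ...).
On "xmvxufelwkriw": the first step gives "mxxvfulekwirw", and the second then gives "xukr".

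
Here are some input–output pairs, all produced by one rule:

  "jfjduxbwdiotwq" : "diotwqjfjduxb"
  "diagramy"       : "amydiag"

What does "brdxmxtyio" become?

What's happening: swap the front and back halves of the string, then delete the first character.
On "brdxmxtyio": the first step gives "xtyiobrdxm", and the second then gives "tyiobrdxm".

tyiobrdxm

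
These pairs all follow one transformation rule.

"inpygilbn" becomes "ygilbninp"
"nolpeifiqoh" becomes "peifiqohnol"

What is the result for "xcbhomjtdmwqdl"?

Rule — move the first 3 characters to the end (rotate left by 3).
So "xcbhomjtdmwqdl" becomes "homjtdmwqdlxcb".

homjtdmwqdlxcb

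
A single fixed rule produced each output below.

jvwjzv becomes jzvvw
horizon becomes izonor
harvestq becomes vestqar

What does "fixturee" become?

tureeix

What's happening: delete the first character, then move the first 2 characters to the end (rotate left by 2).
On "fixturee": the first step gives "ixturee", and the second then gives "tureeix".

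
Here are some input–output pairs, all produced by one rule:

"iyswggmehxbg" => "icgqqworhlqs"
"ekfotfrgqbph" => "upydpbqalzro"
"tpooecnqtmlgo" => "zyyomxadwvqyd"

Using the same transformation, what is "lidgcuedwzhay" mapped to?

Each output is the input with this applied: move the first character to the end, then shift every letter 10 places forward in the alphabet (wrapping around).
"lidgcuedwzhay" → "snqmeongjrkiv".
(Check on "ekfotfrgqbph": → "kfotfrgqbphe" → "upydpbqalzro" ✓)

snqmeongjrkiv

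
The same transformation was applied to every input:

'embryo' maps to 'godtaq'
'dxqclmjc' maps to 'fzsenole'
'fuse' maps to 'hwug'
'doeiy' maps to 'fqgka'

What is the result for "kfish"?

The pattern: shift every letter 2 places forward in the alphabet (wrapping around).
Applying that to "kfish" gives "mhkuj".

mhkuj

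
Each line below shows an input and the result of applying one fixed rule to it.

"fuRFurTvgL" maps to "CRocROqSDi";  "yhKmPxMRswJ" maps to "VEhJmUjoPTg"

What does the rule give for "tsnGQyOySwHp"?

QPKdnVlVpTeM

Rule — flip the case of every letter, then shift every letter 3 places backward in the alphabet (wrapping around).
So "tsnGQyOySwHp" becomes "QPKdnVlVpTeM".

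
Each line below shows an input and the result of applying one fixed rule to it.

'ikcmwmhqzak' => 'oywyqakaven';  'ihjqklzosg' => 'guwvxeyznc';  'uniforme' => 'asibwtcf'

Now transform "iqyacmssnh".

bvwemoqagg

What's happening: move the last 2 characters to the front (rotate right by 2), then shift every letter 12 places backward in the alphabet (wrapping around).
For "iqyacmssnh", step one produces "nhiqyacmss"; step two turns that into "bvwemoqagg".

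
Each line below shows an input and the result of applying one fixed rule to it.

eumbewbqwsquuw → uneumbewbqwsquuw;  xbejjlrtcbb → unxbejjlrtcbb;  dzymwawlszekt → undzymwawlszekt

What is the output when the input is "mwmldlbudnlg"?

unmwmldlbudnlg

What's happening: prepend "un".
"mwmldlbudnlg" → "unmwmldlbudnlg".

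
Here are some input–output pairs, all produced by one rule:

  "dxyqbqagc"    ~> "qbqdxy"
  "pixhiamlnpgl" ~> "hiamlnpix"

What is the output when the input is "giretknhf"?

etkgir

The rule is to delete the last 3 characters, then move the first 3 characters to the end (rotate left by 3).
Starting from "giretknhf": after the first operation, "giretk"; after the second, "etkgir".
(Check on "pixhiamlnpgl": → "pixhiamln" → "hiamlnpix" ✓)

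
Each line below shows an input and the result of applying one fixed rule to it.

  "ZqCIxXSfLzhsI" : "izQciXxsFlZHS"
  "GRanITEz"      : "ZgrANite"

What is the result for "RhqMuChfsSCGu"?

UrHQmUcHFSscg

What's happening: move the last character to the front, then flip the case of every letter.
Applying both steps to "RhqMuChfsSCGu": "uRhqMuChfsSCG", then "UrHQmUcHFSscg".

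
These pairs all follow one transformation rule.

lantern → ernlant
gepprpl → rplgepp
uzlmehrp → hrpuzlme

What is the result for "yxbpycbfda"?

Looking at the pairs, the operation is to move the last 3 characters to the front (rotate right by 3).
"yxbpycbfda" → "fdayxbpycb".

fdayxbpycb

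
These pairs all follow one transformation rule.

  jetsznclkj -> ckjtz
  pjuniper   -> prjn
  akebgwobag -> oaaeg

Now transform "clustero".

eols

Rule — swap the front and back halves of the string, then keep every other character starting from the second (positions 2nd, 4th, 6th, ...).
Starting from "clustero": after the first operation, "teroclus"; after the second, "eols".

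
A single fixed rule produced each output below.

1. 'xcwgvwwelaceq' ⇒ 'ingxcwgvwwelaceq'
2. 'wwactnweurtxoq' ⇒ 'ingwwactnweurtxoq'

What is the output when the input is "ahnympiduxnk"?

ingahnympiduxnk

Rule — prepend "ing".
For "ahnympiduxnk" the result is "ingahnympiduxnk".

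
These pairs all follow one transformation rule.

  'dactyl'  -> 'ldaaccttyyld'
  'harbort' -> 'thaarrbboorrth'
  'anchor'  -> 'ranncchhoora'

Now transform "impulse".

eimmppuullssei

The pattern: double every character, then swap the first and last characters.
"impulse" → "iimmppuullssee" → "eimmppuullssei".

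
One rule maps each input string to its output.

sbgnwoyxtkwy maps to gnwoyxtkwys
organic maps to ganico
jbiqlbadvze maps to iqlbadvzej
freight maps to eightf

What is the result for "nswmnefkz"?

The transformation: move the first character to the end, then delete the first character.
Starting from "nswmnefkz": after the first operation, "swmnefkzn"; after the second, "wmnefkzn".

wmnefkzn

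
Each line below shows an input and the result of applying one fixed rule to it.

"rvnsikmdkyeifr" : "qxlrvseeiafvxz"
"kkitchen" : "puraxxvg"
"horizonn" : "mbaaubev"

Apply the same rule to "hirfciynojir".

labwveuvespv

Each output is the input with this applied: shift every letter 13 places forward in the alphabet (wrapping around) — i.e. ROT13, then swap the front and back halves of the string.
On "hirfciynojir": the first step gives "uvespvlabwve", and the second then gives "labwveuvespv".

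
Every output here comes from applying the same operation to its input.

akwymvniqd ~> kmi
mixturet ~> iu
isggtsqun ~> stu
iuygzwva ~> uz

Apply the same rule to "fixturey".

The rule is to delete the last character, then keep one character in every 3, starting at position 2 (positions 2nd, 5th, 8th, ...).
Starting from "fixturey": after the first operation, "fixture"; after the second, "iu".

iu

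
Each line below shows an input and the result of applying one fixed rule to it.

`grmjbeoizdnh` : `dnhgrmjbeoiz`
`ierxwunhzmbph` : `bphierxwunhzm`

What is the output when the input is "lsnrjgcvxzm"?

In each case the input is transformed by: move the last 3 characters to the front (rotate right by 3).
Applying that to "lsnrjgcvxzm" gives "xzmlsnrjgcv".

xzmlsnrjgcv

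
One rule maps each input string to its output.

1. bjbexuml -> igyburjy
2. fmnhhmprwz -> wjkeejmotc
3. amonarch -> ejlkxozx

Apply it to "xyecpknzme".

bvbzmhkwju

In each case the input is transformed by: shift every letter 3 places backward in the alphabet (wrapping around), then swap the first and last characters.
Working it through for "xyecpknzme": intermediate "uvbzmhkwjb", final "bvbzmhkwju".
(Check on "bjbexuml": → "ygyburji" → "igyburjy" ✓)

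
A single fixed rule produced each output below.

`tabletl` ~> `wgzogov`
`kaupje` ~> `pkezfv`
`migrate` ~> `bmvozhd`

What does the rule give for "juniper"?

The transformation: shift every letter 5 places backward in the alphabet (wrapping around), then move the first 2 characters to the end (rotate left by 2).
On "juniper": the first step gives "epidkzm", and the second then gives "idkzmep".

idkzmep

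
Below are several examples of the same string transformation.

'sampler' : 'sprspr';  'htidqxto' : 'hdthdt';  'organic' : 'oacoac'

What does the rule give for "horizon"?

In each case the input is transformed by: keep one character in every 3, starting at position 1 (positions 1st, 4th, 7th, ...), then write the whole string twice.
Starting from "horizon": after the first operation, "hin"; after the second, "hinhin".

hinhin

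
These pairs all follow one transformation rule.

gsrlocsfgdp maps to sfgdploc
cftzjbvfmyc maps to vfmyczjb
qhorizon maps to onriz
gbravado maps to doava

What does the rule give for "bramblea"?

eambl

The transformation: delete the first 3 characters, then move the first 3 characters to the end (rotate left by 3).
So "bramblea" becomes "eambl".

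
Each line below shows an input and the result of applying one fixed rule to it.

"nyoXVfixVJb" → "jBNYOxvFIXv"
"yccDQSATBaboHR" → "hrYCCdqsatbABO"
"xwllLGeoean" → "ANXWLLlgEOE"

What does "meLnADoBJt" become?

The rule is to flip the case of every letter, then move the last 2 characters to the front (rotate right by 2).
Working it through for "meLnADoBJt": intermediate "MElNadObjT", final "jTMElNadOb".
(Check on "yccDQSATBaboHR": → "YCCdqsatbABOhr" → "hrYCCdqsatbABO" ✓)

jTMElNadOb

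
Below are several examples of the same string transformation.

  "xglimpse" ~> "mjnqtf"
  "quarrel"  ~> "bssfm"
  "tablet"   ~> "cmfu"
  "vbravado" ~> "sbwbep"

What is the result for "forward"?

The transformation: shift every letter 1 place forward in the alphabet (wrapping around), then delete the first 2 characters.
For "forward", step one produces "gpsxbse"; step two turns that into "sxbse".

sxbse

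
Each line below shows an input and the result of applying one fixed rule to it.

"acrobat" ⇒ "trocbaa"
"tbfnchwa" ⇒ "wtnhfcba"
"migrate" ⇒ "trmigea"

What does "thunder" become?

The rule is to sort the characters into reverse alphabetical order.
On "thunder" that produces "utrnhed".

utrnhed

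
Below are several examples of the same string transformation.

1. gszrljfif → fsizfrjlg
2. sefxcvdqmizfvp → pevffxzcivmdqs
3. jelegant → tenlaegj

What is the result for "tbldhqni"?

ibnlqdht

Each output is the input with this applied: take characters alternately from the front and the back (1st, last, 2nd, 2nd-last, ...), then move the first character to the end.
Starting from "tbldhqni": after the first operation, "tibnlqdh"; after the second, "ibnlqdht".
(Check on "jelegant": → "jtenlaeg" → "tenlaegj" ✓)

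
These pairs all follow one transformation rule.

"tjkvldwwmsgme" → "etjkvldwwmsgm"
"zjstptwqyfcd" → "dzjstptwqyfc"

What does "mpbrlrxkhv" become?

The pattern: move the last character to the front.
Applying that to "mpbrlrxkhv" gives "vmpbrlrxkh".

vmpbrlrxkh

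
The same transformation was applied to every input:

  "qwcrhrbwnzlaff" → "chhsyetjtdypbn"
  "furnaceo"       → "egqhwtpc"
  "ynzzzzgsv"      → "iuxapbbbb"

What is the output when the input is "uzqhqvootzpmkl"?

omnwbsjsxqqvbr

The transformation: shift every letter 2 places forward in the alphabet (wrapping around), then move the last 3 characters to the front (rotate right by 3).
For "uzqhqvootzpmkl", step one produces "wbsjsxqqvbromn"; step two turns that into "omnwbsjsxqqvbr".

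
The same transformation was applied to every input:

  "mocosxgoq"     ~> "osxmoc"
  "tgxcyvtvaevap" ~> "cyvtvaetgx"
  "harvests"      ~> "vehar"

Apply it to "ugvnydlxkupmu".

The transformation: delete the last 3 characters, then move the first 3 characters to the end (rotate left by 3).
On "ugvnydlxkupmu": the first step gives "ugvnydlxku", and the second then gives "nydlxkuugv".

nydlxkuugv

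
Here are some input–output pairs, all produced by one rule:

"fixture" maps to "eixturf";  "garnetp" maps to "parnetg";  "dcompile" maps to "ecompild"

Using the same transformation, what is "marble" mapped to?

The rule is to swap the first and last characters.
So "marble" becomes "earblm".

earblm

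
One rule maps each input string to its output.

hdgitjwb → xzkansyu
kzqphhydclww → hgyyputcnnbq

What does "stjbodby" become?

The rule is to shift every letter 9 places backward in the alphabet (wrapping around), then move the first 2 characters to the end (rotate left by 2).
On "stjbodby": the first step gives "jkasfusp", and the second then gives "asfuspjk".

asfuspjk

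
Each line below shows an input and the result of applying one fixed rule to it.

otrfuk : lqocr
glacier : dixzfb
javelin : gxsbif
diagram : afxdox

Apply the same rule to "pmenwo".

Rule — delete the last character, then shift every letter 3 places backward in the alphabet (wrapping around).
For "pmenwo", step one produces "pmenw"; step two turns that into "mjbkt".

mjbkt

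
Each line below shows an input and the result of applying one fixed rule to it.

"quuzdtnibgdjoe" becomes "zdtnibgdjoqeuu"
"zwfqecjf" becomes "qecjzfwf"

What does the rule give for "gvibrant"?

brangtvi

Each output is the input with this applied: swap the first and last characters, then move the first 3 characters to the end (rotate left by 3).
For "gvibrant" the result is "brangtvi".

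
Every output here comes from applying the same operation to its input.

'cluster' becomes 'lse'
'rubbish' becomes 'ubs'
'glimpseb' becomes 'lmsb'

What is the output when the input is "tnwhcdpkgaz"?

nhdka

The rule is to keep every other character starting from the second (positions 2nd, 4th, 6th, ...).
Doing the same to "tnwhcdpkgaz": "nhdka".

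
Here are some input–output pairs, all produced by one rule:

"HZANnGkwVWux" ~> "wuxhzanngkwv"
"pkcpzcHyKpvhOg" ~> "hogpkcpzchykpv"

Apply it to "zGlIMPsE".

Rule — move the last 3 characters to the front (rotate right by 3), then convert every letter to lowercase.
Starting from "zGlIMPsE": after the first operation, "PsEzGlIM"; after the second, "psezglim".

psezglim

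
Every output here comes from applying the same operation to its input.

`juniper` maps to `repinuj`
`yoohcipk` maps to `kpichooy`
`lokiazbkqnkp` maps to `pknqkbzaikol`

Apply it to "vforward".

drawrofv

The transformation: reverse the string.
Doing the same to "vforward": "drawrofv".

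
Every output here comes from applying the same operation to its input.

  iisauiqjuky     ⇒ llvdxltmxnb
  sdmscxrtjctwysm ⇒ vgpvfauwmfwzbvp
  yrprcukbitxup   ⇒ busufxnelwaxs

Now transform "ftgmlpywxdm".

Each output is the input with this applied: shift every letter 3 places forward in the alphabet (wrapping around).
Doing the same to "ftgmlpywxdm": "iwjposbzagp".

iwjposbzagp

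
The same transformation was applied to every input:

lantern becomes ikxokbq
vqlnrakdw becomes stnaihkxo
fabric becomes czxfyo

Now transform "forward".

calooxt

The rule is to take characters alternately from the front and the back (1st, last, 2nd, 2nd-last, ...), then shift every letter 3 places backward in the alphabet (wrapping around).
Working it through for "forward": intermediate "fdorraw", final "calooxt".
(Check on "vqlnrakdw": → "vwqdlknar" → "stnaihkxo" ✓)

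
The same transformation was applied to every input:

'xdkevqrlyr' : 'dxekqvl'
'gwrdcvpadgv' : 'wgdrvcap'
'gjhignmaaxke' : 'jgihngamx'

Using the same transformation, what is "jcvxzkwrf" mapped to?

cjxvkz

The pattern: swap each adjacent pair of characters (1↔2, 3↔4, ...), then delete the last 3 characters.
For "jcvxzkwrf", step one produces "cjxvkzrwf"; step two turns that into "cjxvkz".
(Check on "gwrdcvpadgv": → "wgdrvcapgdv" → "wgdrvcap" ✓)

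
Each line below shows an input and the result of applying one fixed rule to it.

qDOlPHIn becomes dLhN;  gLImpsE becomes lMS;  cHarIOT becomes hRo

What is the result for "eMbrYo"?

The pattern: keep every other character starting from the second (positions 2nd, 4th, 6th, ...), then flip the case of every letter.
Working it through for "eMbrYo": intermediate "Mro", final "mRO".

mRO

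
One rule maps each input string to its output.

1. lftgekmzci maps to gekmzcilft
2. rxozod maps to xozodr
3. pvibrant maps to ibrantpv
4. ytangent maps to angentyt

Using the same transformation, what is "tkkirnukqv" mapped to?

The pattern: swap the front and back halves of the string, then move the last 2 characters to the front (rotate right by 2).
Applying both steps to "tkkirnukqv": "nukqvtkkir", then "irnukqvtkk".

irnukqvtkk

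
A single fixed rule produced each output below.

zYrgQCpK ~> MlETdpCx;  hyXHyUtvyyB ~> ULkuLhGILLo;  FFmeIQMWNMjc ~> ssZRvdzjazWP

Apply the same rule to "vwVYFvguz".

Looking at the pairs, the operation is to shift every letter 13 places forward in the alphabet (wrapping around) — i.e. ROT13, then flip the case of every letter.
Applying both steps to "vwVYFvguz": "ijILSithm", then "IJilsITHM".
(Check on "hyXHyUtvyyB": → "ulKUlHgillO" → "ULkuLhGILLo" ✓)

IJilsITHM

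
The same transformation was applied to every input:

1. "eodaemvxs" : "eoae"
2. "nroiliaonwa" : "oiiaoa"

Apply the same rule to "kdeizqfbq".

ei

Each output is the input with this applied: keep only the vowels.
For "kdeizqfbq" the result is "ei".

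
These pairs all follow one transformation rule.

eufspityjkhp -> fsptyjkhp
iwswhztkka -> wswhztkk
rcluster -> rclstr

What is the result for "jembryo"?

jmbry

The pattern: remove every vowel.
"jembryo" → "jmbry".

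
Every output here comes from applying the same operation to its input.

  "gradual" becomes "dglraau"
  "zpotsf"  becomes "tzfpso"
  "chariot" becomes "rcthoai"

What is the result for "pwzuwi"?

upiwwz

Looking at the pairs, the operation is to take characters alternately from the front and the back (1st, last, 2nd, 2nd-last, ...), then move the last character to the front.
Working it through for "pwzuwi": intermediate "piwwzu", final "upiwwz".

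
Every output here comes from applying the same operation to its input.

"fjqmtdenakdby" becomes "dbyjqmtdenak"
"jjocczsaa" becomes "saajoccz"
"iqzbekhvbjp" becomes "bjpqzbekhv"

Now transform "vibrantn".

ntnibra

The pattern: delete the first character, then move the last 3 characters to the front (rotate right by 3).
Working it through for "vibrantn": intermediate "ibrantn", final "ntnibra".
(Check on "fjqmtdenakdby": → "jqmtdenakdby" → "dbyjqmtdenak" ✓)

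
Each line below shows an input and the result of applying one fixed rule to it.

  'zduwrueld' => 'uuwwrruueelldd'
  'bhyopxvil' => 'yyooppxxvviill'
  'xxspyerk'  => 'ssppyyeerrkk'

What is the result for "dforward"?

Rule — delete the first 2 characters, then double every character.
Doing the same to "dforward": "oorrwwaarrdd".

oorrwwaarrdd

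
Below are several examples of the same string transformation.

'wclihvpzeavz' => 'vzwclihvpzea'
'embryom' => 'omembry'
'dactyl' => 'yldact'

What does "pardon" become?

Each output is the input with this applied: move the last 2 characters to the front (rotate right by 2).
On "pardon" that produces "onpard".

onpard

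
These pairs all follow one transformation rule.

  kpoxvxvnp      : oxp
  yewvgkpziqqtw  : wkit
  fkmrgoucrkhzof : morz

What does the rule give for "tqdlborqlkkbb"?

The pattern: keep one character in every 3, starting at position 3 (positions 3rd, 6th, 9th, ...).
On "tqdlborqlkkbb" that produces "dolb".

dolb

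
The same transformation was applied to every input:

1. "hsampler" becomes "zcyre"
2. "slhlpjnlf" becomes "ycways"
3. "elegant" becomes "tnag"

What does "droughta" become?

Each output is the input with this applied: delete the first 3 characters, then shift every letter 13 places forward in the alphabet (wrapping around) — i.e. ROT13.
For "droughta", step one produces "ughta"; step two turns that into "htugn".

htugn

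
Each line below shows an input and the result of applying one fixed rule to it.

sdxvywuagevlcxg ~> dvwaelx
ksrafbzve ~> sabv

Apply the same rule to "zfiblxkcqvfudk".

In each case the input is transformed by: keep every other character starting from the second (positions 2nd, 4th, 6th, ...).
So "zfiblxkcqvfudk" becomes "fbxcvuk".

fbxcvuk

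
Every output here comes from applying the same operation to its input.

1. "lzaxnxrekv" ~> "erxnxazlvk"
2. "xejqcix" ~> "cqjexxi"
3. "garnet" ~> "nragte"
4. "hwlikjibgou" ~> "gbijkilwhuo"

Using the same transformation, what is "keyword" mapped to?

Rule — reverse the string, then move the first 2 characters to the end (rotate left by 2).
Applying both steps to "keyword": "drowyek", then "owyekdr".
(Check on "xejqcix": → "xicqjex" → "cqjexxi" ✓)

owyekdr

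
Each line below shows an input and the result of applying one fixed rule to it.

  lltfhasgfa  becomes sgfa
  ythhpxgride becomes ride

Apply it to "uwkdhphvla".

The pattern: keep only the last 4 characters.
On "uwkdhphvla" that produces "hvla".

hvla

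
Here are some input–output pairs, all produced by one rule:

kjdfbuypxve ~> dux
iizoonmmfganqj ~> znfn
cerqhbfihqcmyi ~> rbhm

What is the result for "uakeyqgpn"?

Each output is the input with this applied: keep one character in every 3, starting at position 3 (positions 3rd, 6th, 9th, ...).
So "uakeyqgpn" becomes "kqn".

kqn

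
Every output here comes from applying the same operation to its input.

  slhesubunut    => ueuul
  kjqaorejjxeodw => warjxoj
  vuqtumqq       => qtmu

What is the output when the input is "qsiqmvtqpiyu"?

The rule is to keep every other character starting from the second (positions 2nd, 4th, 6th, ...), then swap the first and last characters.
On "qsiqmvtqpiyu": the first step gives "sqvqiu", and the second then gives "uqvqis".

uqvqis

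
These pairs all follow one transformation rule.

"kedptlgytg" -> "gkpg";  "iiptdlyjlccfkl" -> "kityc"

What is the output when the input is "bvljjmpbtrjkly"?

The rule is to keep one character in every 3, starting at position 1 (positions 1st, 4th, 7th, ...), then move the last character to the front.
So "bvljjmpbtrjkly" becomes "lbjpr".

lbjpr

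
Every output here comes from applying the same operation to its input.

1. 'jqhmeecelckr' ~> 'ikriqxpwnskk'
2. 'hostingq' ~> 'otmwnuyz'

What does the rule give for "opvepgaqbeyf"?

gwhkeluvbkvm

What's happening: swap the front and back halves of the string, then shift every letter 6 places forward in the alphabet (wrapping around).
For "opvepgaqbeyf", step one produces "aqbeyfopvepg"; step two turns that into "gwhkeluvbkvm".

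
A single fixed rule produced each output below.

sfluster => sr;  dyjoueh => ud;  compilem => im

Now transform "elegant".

ae

The pattern: move the first 2 characters to the end (rotate left by 2), then keep one character in every 3, starting at position 3 (positions 3rd, 6th, 9th, ...).
On "elegant": the first step gives "egantel", and the second then gives "ae".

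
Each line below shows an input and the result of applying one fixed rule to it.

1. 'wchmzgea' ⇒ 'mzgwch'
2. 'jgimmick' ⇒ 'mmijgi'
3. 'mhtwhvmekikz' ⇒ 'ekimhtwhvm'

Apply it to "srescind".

What's happening: delete the last 2 characters, then move the last 3 characters to the front (rotate right by 3).
On "srescind": the first step gives "sresci", and the second then gives "scisre".

scisre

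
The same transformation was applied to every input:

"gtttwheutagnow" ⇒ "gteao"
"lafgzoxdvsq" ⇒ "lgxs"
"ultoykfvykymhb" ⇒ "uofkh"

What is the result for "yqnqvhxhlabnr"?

yqxar

The pattern: keep one character in every 3, starting at position 1 (positions 1st, 4th, 7th, ...).
For "yqnqvhxhlabnr" the result is "yqxar".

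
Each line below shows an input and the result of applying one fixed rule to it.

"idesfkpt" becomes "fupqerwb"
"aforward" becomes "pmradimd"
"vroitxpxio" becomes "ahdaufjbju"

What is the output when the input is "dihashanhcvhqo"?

What's happening: shift every letter 12 places forward in the alphabet (wrapping around), then move the last character to the front.
Working it through for "dihashanhcvhqo": intermediate "putmetmztohtca", final "aputmetmztohtc".

aputmetmztohtc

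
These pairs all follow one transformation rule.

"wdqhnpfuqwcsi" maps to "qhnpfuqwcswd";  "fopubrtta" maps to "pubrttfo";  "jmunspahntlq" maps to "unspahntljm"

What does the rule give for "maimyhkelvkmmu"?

imyhkelvkmmma

The pattern: delete the last character, then move the first 2 characters to the end (rotate left by 2).
On "maimyhkelvkmmu": the first step gives "maimyhkelvkmm", and the second then gives "imyhkelvkmmma".
(Check on "fopubrtta": → "fopubrtt" → "pubrttfo" ✓)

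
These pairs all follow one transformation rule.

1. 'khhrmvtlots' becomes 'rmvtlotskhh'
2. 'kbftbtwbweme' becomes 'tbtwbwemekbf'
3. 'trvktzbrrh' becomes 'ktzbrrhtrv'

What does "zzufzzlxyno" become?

The pattern: move the first 3 characters to the end (rotate left by 3).
So "zzufzzlxyno" becomes "fzzlxynozzu".

fzzlxynozzu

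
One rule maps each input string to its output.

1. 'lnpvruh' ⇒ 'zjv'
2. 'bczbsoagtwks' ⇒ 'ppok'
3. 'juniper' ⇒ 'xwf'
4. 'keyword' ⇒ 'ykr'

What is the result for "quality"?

ezm

Each output is the input with this applied: keep one character in every 3, starting at position 1 (positions 1st, 4th, 7th, ...), then shift every letter 12 places backward in the alphabet (wrapping around).
"quality" → "qly" → "ezm".
(Check on "keyword": → "kwd" → "ykr" ✓)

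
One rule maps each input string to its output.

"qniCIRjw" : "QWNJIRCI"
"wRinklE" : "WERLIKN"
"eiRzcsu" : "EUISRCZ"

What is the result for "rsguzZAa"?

Rule — take characters alternately from the front and the back (1st, last, 2nd, 2nd-last, ...), then convert every letter to uppercase.
On "rsguzZAa": the first step gives "rasAgZuz", and the second then gives "RASAGZUZ".
(Check on "eiRzcsu": → "euisRcz" → "EUISRCZ" ✓)

RASAGZUZ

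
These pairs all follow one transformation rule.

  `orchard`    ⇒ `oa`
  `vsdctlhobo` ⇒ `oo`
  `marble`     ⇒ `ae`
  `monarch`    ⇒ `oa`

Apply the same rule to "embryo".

What's happening: keep only the vowels.
So "embryo" becomes "eo".

eo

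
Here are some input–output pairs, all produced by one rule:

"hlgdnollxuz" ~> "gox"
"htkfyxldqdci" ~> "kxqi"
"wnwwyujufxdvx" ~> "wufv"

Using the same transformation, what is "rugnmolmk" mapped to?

gok

What's happening: keep one character in every 3, starting at position 3 (positions 3rd, 6th, 9th, ...).
Doing the same to "rugnmolmk": "gok".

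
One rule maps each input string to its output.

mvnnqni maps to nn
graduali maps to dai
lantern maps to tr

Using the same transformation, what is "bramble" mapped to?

ml

The transformation: keep every other character starting from the second (positions 2nd, 4th, 6th, ...), then delete the first character.
"bramble" → "rml" → "ml".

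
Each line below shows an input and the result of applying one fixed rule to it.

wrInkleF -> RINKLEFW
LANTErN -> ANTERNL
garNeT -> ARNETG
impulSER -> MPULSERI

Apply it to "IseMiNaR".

Rule — move the first character to the end, then convert every letter to uppercase.
Starting from "IseMiNaR": after the first operation, "seMiNaRI"; after the second, "SEMINARI".

SEMINARI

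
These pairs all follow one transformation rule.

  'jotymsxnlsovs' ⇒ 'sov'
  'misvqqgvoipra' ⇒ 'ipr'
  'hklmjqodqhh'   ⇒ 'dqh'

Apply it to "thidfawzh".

The transformation: move the last character to the front, then keep only the last 3 characters.
So "thidfawzh" becomes "awz".

awz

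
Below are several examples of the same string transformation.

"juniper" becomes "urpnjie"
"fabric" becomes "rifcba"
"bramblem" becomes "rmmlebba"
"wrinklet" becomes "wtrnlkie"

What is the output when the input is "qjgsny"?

ysqnjg

The transformation: sort the characters into reverse alphabetical order.
Doing the same to "qjgsny": "ysqnjg".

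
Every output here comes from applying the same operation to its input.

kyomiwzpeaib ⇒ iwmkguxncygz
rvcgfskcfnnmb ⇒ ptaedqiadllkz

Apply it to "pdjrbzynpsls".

What's happening: shift every letter 2 places backward in the alphabet (wrapping around).
On "pdjrbzynpsls" that produces "nbhpzxwlnqjq".

nbhpzxwlnqjq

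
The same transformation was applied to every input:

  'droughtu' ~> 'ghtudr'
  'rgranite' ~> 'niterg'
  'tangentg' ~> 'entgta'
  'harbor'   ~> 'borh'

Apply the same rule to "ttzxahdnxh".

The pattern: swap the front and back halves of the string, then delete the last 2 characters.
For "ttzxahdnxh", step one produces "hdnxhttzxa"; step two turns that into "hdnxhttz".

hdnxhttz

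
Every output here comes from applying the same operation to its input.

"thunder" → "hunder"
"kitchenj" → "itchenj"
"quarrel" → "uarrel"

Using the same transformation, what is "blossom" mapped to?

Looking at the pairs, the operation is to delete the first character.
For "blossom" the result is "lossom".

lossom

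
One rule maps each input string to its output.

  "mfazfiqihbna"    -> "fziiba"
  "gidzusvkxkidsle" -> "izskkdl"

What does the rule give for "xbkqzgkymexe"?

bqgyee

Rule — keep every other character starting from the second (positions 2nd, 4th, 6th, ...).
On "xbkqzgkymexe" that produces "bqgyee".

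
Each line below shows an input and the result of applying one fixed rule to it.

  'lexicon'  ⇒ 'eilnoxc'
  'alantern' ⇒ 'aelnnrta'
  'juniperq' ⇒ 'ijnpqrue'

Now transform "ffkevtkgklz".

ffgkkkltvze

Looking at the pairs, the operation is to sort the characters into alphabetical order, then move the first character to the end.
"ffkevtkgklz" → "effgkkkltvz" → "ffgkkkltvze".
(Check on "alantern": → "aaelnnrt" → "aelnnrta" ✓)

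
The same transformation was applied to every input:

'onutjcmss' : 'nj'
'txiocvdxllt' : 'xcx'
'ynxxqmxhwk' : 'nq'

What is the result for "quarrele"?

ur

Looking at the pairs, the operation is to keep one character in every 3, starting at position 2 (positions 2nd, 5th, 8th, ...), then delete the last character.
On "quarrele": the first step gives "ure", and the second then gives "ur".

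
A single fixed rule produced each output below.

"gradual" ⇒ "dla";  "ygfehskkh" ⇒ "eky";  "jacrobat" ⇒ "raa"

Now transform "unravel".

The transformation: move the first 3 characters to the end (rotate left by 3), then keep one character in every 3, starting at position 1 (positions 1st, 4th, 7th, ...).
Applying both steps to "unravel": "avelunr", then "alr".
(Check on "jacrobat": → "robatjac" → "raa" ✓)

alr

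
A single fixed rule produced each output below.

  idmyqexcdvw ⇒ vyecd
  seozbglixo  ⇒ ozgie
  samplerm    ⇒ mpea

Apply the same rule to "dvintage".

What's happening: keep every other character starting from the second (positions 2nd, 4th, 6th, ...), then swap the first and last characters.
"dvintage" → "vnae" → "enav".

enav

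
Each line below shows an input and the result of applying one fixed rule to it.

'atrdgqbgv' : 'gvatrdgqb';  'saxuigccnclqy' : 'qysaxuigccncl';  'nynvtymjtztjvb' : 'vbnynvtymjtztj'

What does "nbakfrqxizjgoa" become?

oanbakfrqxizjg

The pattern: move the last 2 characters to the front (rotate right by 2).
So "nbakfrqxizjgoa" becomes "oanbakfrqxizjg".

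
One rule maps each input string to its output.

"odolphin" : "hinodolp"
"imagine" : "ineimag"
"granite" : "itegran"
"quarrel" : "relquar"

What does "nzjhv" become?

The transformation: move the last 3 characters to the front (rotate right by 3).
So "nzjhv" becomes "jhvnz".

jhvnz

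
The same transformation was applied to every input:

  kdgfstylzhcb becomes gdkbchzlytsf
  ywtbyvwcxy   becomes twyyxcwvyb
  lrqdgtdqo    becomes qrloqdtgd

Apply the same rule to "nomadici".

Each output is the input with this applied: reverse the string, then move the last 3 characters to the front (rotate right by 3).
"nomadici" → "icidamon" → "monicida".

monicida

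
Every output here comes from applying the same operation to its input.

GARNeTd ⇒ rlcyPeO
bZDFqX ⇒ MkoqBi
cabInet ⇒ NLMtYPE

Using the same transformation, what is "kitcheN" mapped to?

VTENSPy

The pattern: shift every letter 11 places forward in the alphabet (wrapping around), then flip the case of every letter.
Applying both steps to "kitcheN": "vtenspY", then "VTENSPy".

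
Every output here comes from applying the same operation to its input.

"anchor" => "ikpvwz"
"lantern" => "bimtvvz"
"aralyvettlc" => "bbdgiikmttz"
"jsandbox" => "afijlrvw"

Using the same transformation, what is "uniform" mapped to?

The pattern: shift every letter 8 places forward in the alphabet (wrapping around), then sort the characters into alphabetical order.
"uniform" → "cnquvwz".
(Check on "aralyvettlc": → "izitgdmbbtk" → "bbdgiikmttz" ✓)

cnquvwz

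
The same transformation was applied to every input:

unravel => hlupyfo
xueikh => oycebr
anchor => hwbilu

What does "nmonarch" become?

gihulwbh

Each output is the input with this applied: move the first character to the end, then shift every letter 6 places backward in the alphabet (wrapping around).
On "nmonarch": the first step gives "monarchn", and the second then gives "gihulwbh".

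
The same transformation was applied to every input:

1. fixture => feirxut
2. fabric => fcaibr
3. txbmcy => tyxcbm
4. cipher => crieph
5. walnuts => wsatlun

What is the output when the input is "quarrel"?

qluearr

The transformation: take characters alternately from the front and the back (1st, last, 2nd, 2nd-last, ...).
Applying that to "quarrel" gives "qluearr".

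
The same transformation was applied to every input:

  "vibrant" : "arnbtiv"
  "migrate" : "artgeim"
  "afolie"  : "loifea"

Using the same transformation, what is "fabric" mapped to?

rbiacf

In each case the input is transformed by: move the last 3 characters to the front (rotate right by 3), then take characters alternately from the front and the back (1st, last, 2nd, 2nd-last, ...).
Starting from "fabric": after the first operation, "ricfab"; after the second, "rbiacf".
(Check on "migrate": → "atemigr" → "artgeim" ✓)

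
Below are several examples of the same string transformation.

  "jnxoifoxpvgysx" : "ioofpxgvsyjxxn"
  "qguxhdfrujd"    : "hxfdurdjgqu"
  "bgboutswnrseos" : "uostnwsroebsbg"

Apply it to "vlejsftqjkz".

sjtfjqzklve

The rule is to move the first 3 characters to the end (rotate left by 3), then swap each adjacent pair of characters (1↔2, 3↔4, ...).
Starting from "vlejsftqjkz": after the first operation, "jsftqjkzvle"; after the second, "sjtfjqzklve".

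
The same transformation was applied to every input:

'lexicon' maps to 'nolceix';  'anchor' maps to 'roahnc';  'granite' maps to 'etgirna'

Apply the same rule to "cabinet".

Each output is the input with this applied: move the last character to the front, then take characters alternately from the front and the back (1st, last, 2nd, 2nd-last, ...).
Working it through for "cabinet": intermediate "tcabine", final "tecnaib".

tecnaib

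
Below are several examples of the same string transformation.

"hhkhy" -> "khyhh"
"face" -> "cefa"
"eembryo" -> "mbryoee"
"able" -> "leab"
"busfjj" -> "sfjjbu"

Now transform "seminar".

The pattern: move the first 2 characters to the end (rotate left by 2).
So "seminar" becomes "minarse".

minarse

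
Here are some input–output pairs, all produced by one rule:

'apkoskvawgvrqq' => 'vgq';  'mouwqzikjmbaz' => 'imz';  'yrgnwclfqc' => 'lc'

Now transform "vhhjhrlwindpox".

lno

What's happening: keep one character in every 3, starting at position 1 (positions 1st, 4th, 7th, ...), then delete the first 2 characters.
Applying both steps to "vhhjhrlwindpox": "vjlno", then "lno".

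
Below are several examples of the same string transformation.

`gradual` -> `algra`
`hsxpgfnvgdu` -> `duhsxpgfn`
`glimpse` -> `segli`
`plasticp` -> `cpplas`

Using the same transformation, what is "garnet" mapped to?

etga

In each case the input is transformed by: move the last 2 characters to the front (rotate right by 2), then delete the last 2 characters.
On "garnet" that produces "etga".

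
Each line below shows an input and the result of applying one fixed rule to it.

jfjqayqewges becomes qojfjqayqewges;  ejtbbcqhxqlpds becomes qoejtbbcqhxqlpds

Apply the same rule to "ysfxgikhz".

qoysfxgikhz

Looking at the pairs, the operation is to prepend "qo".
On "ysfxgikhz" that produces "qoysfxgikhz".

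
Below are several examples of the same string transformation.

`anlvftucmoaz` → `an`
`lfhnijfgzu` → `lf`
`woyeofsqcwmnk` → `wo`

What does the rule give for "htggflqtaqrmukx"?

The pattern: keep only the first 2 characters.
"htggflqtaqrmukx" → "ht".

ht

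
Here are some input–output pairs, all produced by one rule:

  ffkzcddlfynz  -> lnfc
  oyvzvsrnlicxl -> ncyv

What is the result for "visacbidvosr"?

dsic

The pattern: keep one character in every 3, starting at position 2 (positions 2nd, 5th, 8th, ...), then swap the front and back halves of the string.
Starting from "visacbidvosr": after the first operation, "icds"; after the second, "dsic".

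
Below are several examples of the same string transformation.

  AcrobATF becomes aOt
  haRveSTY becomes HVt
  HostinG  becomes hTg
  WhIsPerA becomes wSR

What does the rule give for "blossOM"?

BSm

The rule is to keep one character in every 3, starting at position 1 (positions 1st, 4th, 7th, ...), then flip the case of every letter.
For "blossOM", step one produces "bsM"; step two turns that into "BSm".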